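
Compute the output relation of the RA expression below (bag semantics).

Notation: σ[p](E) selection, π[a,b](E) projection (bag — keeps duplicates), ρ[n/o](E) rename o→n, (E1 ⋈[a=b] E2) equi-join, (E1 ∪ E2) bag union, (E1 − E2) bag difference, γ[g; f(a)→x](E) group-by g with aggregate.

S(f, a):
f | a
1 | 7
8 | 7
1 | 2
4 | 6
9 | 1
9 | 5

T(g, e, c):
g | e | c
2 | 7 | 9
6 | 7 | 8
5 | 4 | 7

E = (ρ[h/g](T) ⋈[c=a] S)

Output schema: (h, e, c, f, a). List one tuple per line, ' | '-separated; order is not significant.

Stepwise |·|:
  T → 3
  ρ[h/g](T) → 3
  S → 6
  (ρ[h/g](T) ⋈[c=a] S) → 2

== RESULT ==
h | e | c | f | a
5 | 4 | 7 | 1 | 7
5 | 4 | 7 | 8 | 7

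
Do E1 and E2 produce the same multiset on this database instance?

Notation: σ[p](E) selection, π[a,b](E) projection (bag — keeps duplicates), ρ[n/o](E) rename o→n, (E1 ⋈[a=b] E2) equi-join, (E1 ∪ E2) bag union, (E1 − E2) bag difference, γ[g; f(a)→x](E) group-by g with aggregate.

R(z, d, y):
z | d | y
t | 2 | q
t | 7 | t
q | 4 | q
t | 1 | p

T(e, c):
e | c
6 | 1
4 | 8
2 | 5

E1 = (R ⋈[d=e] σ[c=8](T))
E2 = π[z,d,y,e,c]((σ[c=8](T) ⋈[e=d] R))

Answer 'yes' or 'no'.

E1 stepwise |·|:
  R → 4
  T → 3
  σ[c=8](T) → 1
  (R ⋈[d=e] σ[c=8](T)) → 1
E2 stepwise |·|:
  T → 3
  σ[c=8](T) → 1
  R → 4
  (σ[c=8](T) ⋈[e=d] R) → 1
  π[z,d,y,e,c]((σ[c=8](T) ⋈[e=d] R)) → 1

E1 and E2 produce the same multiset:
z | d | y | e | c
q | 4 | q | 4 | 8

yes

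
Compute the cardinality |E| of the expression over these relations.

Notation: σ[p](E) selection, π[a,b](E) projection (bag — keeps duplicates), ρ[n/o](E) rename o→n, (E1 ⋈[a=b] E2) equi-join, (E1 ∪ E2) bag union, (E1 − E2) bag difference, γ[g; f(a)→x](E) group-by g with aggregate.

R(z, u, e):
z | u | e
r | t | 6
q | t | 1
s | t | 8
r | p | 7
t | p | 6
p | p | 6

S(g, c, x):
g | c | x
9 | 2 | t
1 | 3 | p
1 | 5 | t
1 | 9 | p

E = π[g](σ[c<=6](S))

Stepwise |·|:
  S → 4
  σ[c<=6](S) → 3
  π[g](σ[c<=6](S)) → 3

|E| = 3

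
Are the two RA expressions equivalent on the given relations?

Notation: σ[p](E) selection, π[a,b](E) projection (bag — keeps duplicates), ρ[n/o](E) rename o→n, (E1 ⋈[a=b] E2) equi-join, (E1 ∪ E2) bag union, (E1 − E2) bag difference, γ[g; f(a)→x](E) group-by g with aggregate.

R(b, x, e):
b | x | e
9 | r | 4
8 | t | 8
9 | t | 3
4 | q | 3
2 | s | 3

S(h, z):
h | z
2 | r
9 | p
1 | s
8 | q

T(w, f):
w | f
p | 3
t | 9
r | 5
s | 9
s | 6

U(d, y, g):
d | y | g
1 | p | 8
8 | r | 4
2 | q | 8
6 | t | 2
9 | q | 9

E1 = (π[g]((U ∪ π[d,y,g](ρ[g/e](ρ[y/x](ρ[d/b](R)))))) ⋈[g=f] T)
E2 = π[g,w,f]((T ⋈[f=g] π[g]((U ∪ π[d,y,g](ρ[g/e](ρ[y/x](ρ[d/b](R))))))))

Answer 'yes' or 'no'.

E1 row counts bottom-up:
  U → 5
  R → 5
  ρ[d/b](R) → 5
  ρ[y/x](ρ[d/b](R)) → 5
  ρ[g/e](ρ[y/x](ρ[d/b](R))) → 5
  π[d,y,g](ρ[g/e](ρ[y/x](ρ[d/b](R)))) → 5
  (U ∪ π[d,y,g](ρ[g/e](ρ[y/x](ρ[d/b](R))))) → 10
  π[g]((U ∪ π[d,y,g](ρ[g/e](ρ[y/x](ρ[d/b](R)))))) → 10
  T → 5
  (π[g]((U ∪ π[d,y,g](ρ[g/e](ρ[y/x](ρ[d/b](R)))))) ⋈[g=f] T) → 5
E2 row counts bottom-up:
  T → 5
  U → 5
  R → 5
  ρ[d/b](R) → 5
  ρ[y/x](ρ[d/b](R)) → 5
  ρ[g/e](ρ[y/x](ρ[d/b](R))) → 5
  π[d,y,g](ρ[g/e](ρ[y/x](ρ[d/b](R)))) → 5
  (U ∪ π[d,y,g](ρ[g/e](ρ[y/x](ρ[d/b](R))))) → 10
  π[g]((U ∪ π[d,y,g](ρ[g/e](ρ[y/x](ρ[d/b](R)))))) → 10
  (T ⋈[f=g] π[g]((U ∪ π[d,y,g](ρ[g/e](ρ[y/x](ρ[d/b](R))))))) → 5
  π[g,w,f]((T ⋈[f=g] π[g]((U ∪ π[d,y,g](ρ[g/e](ρ[y/x](ρ[d/b](R)))))))) → 5

E1 and E2 produce the same multiset:
g | w | f
3 | p | 3
3 | p | 3
3 | p | 3
9 | s | 9
9 | t | 9

yes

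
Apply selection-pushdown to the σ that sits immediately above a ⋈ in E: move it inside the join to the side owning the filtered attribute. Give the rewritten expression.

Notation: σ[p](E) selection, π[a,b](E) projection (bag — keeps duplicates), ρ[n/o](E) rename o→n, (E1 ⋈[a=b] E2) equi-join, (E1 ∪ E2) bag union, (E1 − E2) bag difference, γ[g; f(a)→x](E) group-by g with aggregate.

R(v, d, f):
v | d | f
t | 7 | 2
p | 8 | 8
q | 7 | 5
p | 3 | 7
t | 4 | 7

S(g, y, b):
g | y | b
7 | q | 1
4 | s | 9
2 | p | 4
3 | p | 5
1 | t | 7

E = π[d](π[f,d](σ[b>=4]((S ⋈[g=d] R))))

σ filters on b, owned by the left side.
E' = π[d](π[f,d]((σ[b>=4](S) ⋈[g=d] R)))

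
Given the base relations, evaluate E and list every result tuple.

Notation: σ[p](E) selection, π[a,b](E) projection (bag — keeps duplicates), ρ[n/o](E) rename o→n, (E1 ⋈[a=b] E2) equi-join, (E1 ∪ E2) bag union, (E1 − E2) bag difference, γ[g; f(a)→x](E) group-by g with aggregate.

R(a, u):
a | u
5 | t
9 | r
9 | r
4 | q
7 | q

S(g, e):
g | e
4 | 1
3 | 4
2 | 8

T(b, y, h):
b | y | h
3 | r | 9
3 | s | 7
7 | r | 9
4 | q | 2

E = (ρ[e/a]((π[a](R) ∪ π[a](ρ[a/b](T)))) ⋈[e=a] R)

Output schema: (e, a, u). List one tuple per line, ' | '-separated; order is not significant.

Per-node cardinality:
  R → 5
  π[a](R) → 5
  T → 4
  ρ[a/b](T) → 4
  π[a](ρ[a/b](T)) → 4
  (π[a](R) ∪ π[a](ρ[a/b](T))) → 9
  ρ[e/a]((π[a](R) ∪ π[a](ρ[a/b](T)))) → 9
  R → 5
  (ρ[e/a]((π[a](R) ∪ π[a](ρ[a/b](T)))) ⋈[e=a] R) → 9

== RESULT ==
e | a | u
4 | 4 | q
4 | 4 | q
5 | 5 | t
7 | 7 | q
7 | 7 | q
9 | 9 | r
9 | 9 | r
9 | 9 | r
9 | 9 | r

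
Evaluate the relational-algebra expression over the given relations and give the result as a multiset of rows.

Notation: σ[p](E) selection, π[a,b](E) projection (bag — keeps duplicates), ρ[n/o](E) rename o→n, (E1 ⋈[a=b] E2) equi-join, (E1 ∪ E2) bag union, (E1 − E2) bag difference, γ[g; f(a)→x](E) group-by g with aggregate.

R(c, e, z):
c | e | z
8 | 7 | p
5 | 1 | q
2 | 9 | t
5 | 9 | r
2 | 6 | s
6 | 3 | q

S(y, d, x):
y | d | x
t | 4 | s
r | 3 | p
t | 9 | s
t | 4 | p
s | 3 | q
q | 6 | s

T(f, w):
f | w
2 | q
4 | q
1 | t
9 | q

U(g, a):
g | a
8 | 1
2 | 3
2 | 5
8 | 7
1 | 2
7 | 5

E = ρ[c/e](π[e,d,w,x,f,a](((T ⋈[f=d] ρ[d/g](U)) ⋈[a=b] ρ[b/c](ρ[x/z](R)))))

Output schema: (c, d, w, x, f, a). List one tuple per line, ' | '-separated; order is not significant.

Stepwise |·|:
  T → 4
  U → 6
  ρ[d/g](U) → 6
  (T ⋈[f=d] ρ[d/g](U)) → 3
  R → 6
  ρ[x/z](R) → 6
  ρ[b/c](ρ[x/z](R)) → 6
  ((T ⋈[f=d] ρ[d/g](U)) ⋈[a=b] ρ[b/c](ρ[x/z](R))) → 4
  π[e,d,w,x,f,a](((T ⋈[f=d] ρ[d/g](U)) ⋈[a=b] ρ[b/c](ρ[x/z](R)))) → 4
  ρ[c/e](π[e,d,w,x,f,a](((T ⋈[f=d] ρ[d/g](U)) ⋈[a=b] ρ[b/c](ρ[x/z](R))))) → 4

== RESULT ==
c | d | w | x | f | a
1 | 2 | q | q | 2 | 5
6 | 1 | t | s | 1 | 2
9 | 1 | t | t | 1 | 2
9 | 2 | q | r | 2 | 5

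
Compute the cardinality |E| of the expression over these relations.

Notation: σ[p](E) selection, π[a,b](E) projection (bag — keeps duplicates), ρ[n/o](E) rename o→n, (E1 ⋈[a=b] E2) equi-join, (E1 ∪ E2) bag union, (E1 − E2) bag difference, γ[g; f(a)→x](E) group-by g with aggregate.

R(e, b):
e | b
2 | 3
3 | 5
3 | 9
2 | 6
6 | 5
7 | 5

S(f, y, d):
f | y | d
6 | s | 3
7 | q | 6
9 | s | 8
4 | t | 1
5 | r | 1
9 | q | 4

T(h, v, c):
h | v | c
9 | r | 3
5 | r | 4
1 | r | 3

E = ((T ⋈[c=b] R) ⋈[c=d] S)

Stepwise |·|:
  T → 3
  R → 6
  (T ⋈[c=b] R) → 2
  S → 6
  ((T ⋈[c=b] R) ⋈[c=d] S) → 2

|E| = 2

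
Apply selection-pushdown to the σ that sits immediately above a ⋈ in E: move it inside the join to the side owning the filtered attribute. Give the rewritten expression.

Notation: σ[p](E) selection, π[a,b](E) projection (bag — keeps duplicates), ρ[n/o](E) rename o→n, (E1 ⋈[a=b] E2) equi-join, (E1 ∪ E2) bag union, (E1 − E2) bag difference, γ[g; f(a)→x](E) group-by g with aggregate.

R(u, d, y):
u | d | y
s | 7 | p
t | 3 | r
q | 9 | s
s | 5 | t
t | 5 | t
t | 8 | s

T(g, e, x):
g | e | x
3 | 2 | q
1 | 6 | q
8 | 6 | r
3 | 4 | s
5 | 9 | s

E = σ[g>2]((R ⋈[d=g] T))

σ filters on g, owned by the right side.
E' = (R ⋈[d=g] σ[g>2](T))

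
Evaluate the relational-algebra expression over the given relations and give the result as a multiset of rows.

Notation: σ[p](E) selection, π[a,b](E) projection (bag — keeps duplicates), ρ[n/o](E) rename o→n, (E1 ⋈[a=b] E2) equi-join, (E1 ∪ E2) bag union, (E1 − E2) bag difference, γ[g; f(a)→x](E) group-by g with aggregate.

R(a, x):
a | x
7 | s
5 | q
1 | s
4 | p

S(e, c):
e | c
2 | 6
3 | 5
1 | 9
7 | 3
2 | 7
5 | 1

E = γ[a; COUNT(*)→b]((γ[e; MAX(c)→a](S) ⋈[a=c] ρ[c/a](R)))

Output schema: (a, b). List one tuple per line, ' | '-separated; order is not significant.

Per-node cardinality:
  S → 6
  γ[e; MAX(c)→a](S) → 5
  R → 4
  ρ[c/a](R) → 4
  (γ[e; MAX(c)→a](S) ⋈[a=c] ρ[c/a](R)) → 3
  γ[a; COUNT(*)→b]((γ[e; MAX(c)→a](S) ⋈[a=c] ρ[c/a](R))) → 3

== RESULT ==
a | b
1 | 1
5 | 1
7 | 1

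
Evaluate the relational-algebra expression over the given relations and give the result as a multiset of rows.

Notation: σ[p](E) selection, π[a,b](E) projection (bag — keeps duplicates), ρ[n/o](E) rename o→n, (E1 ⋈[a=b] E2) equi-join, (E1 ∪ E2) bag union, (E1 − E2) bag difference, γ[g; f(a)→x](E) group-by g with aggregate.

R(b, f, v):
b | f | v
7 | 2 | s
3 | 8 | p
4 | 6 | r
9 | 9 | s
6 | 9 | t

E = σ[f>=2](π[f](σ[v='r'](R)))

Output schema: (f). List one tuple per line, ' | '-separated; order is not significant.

Row counts bottom-up:
  R → 5
  σ[v='r'](R) → 1
  π[f](σ[v='r'](R)) → 1
  σ[f>=2](π[f](σ[v='r'](R))) → 1

== RESULT ==
f
6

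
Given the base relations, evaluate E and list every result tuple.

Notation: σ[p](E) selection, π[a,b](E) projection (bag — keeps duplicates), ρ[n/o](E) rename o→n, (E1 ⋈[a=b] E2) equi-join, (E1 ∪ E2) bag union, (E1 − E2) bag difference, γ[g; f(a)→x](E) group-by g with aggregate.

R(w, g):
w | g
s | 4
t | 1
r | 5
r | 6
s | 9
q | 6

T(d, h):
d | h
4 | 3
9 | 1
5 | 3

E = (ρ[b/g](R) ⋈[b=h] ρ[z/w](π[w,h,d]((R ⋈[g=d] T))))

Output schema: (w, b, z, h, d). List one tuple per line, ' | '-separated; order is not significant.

Per-node cardinality:
  R → 6
  ρ[b/g](R) → 6
  R → 6
  T → 3
  (R ⋈[g=d] T) → 3
  π[w,h,d]((R ⋈[g=d] T)) → 3
  ρ[z/w](π[w,h,d]((R ⋈[g=d] T))) → 3
  (ρ[b/g](R) ⋈[b=h] ρ[z/w](π[w,h,d]((R ⋈[g=d] T)))) → 1

== RESULT ==
w | b | z | h | d
t | 1 | s | 1 | 9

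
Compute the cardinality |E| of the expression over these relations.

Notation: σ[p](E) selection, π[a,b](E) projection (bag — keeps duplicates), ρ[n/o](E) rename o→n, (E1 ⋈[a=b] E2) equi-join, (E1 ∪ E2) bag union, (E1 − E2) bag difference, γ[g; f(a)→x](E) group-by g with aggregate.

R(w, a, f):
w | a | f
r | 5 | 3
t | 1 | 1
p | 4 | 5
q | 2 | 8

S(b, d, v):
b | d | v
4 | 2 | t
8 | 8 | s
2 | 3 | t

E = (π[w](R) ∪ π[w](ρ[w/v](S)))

Subexpression sizes:
  R → 4
  π[w](R) → 4
  S → 3
  ρ[w/v](S) → 3
  π[w](ρ[w/v](S)) → 3
  (π[w](R) ∪ π[w](ρ[w/v](S))) → 7

|E| = 7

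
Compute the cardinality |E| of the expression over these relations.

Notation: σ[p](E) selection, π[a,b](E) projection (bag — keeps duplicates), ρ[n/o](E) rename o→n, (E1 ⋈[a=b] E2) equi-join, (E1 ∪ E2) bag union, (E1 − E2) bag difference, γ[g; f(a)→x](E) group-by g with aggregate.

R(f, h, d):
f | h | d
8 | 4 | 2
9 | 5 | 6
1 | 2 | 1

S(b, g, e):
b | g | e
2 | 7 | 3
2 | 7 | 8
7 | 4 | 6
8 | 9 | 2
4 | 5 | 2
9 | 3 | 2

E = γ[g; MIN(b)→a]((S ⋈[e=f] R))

Row counts bottom-up:
  S → 6
  R → 3
  (S ⋈[e=f] R) → 1
  γ[g; MIN(b)→a]((S ⋈[e=f] R)) → 1

|E| = 1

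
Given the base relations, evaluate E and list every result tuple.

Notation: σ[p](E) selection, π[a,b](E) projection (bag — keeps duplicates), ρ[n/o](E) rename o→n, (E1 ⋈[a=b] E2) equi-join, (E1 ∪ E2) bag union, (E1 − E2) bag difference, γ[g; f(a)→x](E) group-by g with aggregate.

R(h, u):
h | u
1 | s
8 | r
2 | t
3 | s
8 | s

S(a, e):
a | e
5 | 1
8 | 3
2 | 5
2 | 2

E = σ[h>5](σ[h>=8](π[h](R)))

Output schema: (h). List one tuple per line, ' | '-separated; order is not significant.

Per-node cardinality:
  R → 5
  π[h](R) → 5
  σ[h>=8](π[h](R)) → 2
  σ[h>5](σ[h>=8](π[h](R))) → 2

== RESULT ==
h
8
8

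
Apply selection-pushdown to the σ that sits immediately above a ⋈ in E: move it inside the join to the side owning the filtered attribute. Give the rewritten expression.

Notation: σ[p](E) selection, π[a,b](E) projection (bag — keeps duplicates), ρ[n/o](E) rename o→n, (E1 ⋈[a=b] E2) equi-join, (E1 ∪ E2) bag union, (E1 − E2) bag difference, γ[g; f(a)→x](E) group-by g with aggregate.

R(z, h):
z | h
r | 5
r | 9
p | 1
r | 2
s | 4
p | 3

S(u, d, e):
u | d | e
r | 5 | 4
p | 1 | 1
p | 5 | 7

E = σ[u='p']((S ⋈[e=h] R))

σ filters on u, owned by the left side.
E' = (σ[u='p'](S) ⋈[e=h] R)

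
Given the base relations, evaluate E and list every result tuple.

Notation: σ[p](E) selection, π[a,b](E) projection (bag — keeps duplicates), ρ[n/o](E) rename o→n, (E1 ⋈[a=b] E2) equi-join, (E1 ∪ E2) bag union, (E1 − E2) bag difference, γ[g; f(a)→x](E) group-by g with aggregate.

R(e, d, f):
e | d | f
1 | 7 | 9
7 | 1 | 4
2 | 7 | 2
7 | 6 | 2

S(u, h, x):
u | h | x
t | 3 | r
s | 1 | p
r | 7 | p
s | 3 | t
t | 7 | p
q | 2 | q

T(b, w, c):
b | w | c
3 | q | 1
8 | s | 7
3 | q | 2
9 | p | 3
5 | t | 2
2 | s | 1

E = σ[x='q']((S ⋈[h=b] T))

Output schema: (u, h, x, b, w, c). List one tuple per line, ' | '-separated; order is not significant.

Row counts bottom-up:
  S → 6
  T → 6
  (S ⋈[h=b] T) → 5
  σ[x='q']((S ⋈[h=b] T)) → 1

== RESULT ==
u | h | x | b | w | c
q | 2 | q | 2 | s | 1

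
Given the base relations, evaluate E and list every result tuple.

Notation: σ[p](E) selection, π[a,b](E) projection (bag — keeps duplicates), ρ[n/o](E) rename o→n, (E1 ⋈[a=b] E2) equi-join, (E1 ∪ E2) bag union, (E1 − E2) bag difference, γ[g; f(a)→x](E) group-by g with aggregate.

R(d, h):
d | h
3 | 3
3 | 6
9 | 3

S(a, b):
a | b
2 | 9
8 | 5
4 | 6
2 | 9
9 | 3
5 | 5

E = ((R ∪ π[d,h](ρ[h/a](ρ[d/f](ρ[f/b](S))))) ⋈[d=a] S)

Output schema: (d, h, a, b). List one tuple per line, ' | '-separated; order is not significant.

Row counts bottom-up:
  R → 3
  S → 6
  ρ[f/b](S) → 6
  ρ[d/f](ρ[f/b](S)) → 6
  ρ[h/a](ρ[d/f](ρ[f/b](S))) → 6
  π[d,h](ρ[h/a](ρ[d/f](ρ[f/b](S)))) → 6
  (R ∪ π[d,h](ρ[h/a](ρ[d/f](ρ[f/b](S))))) → 9
  S → 6
  ((R ∪ π[d,h](ρ[h/a](ρ[d/f](ρ[f/b](S))))) ⋈[d=a] S) → 5

== RESULT ==
d | h | a | b
5 | 5 | 5 | 5
5 | 8 | 5 | 5
9 | 2 | 9 | 3
9 | 2 | 9 | 3
9 | 3 | 9 | 3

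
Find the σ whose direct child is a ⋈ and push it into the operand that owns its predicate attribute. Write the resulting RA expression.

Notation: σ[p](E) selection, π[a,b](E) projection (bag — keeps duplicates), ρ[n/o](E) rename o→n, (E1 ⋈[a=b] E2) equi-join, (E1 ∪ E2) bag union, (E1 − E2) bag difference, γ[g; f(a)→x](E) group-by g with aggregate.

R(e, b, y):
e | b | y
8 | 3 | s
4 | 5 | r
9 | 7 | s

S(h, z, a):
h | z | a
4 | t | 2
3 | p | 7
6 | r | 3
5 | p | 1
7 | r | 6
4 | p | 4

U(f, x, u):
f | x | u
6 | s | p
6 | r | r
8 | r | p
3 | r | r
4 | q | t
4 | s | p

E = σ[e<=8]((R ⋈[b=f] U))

σ filters on e, owned by the left side.
E' = (σ[e<=8](R) ⋈[b=f] U)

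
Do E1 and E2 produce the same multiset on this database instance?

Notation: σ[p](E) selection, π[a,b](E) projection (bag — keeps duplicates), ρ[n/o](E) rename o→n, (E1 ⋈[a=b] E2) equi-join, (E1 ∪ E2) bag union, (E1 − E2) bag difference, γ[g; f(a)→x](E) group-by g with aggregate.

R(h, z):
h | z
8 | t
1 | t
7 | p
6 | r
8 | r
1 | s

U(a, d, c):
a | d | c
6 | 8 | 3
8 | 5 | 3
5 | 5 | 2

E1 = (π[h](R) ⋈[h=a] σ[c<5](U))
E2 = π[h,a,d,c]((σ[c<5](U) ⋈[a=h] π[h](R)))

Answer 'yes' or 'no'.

E1 per-node cardinality:
  R → 6
  π[h](R) → 6
  U → 3
  σ[c<5](U) → 3
  (π[h](R) ⋈[h=a] σ[c<5](U)) → 3
E2 per-node cardinality:
  U → 3
  σ[c<5](U) → 3
  R → 6
  π[h](R) → 6
  (σ[c<5](U) ⋈[a=h] π[h](R)) → 3
  π[h,a,d,c]((σ[c<5](U) ⋈[a=h] π[h](R))) → 3

E1 and E2 produce the same multiset:
h | a | d | c
6 | 6 | 8 | 3
8 | 8 | 5 | 3
8 | 8 | 5 | 3

yes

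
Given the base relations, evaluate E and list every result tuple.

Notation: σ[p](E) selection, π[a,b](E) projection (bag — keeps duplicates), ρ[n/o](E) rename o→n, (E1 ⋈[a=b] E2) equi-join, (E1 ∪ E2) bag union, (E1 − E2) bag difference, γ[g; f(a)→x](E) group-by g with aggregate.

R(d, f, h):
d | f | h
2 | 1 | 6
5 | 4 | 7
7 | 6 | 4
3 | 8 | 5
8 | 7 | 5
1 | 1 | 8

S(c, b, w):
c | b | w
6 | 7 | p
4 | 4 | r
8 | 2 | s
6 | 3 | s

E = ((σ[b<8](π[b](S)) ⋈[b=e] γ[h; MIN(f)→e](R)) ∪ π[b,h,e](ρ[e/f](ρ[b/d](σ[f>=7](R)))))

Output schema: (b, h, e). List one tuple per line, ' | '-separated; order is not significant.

Row counts bottom-up:
  S → 4
  π[b](S) → 4
  σ[b<8](π[b](S)) → 4
  R → 6
  γ[h; MIN(f)→e](R) → 5
  (σ[b<8](π[b](S)) ⋈[b=e] γ[h; MIN(f)→e](R)) → 2
  R → 6
  σ[f>=7](R) → 2
  ρ[b/d](σ[f>=7](R)) → 2
  ρ[e/f](ρ[b/d](σ[f>=7](R))) → 2
  π[b,h,e](ρ[e/f](ρ[b/d](σ[f>=7](R)))) → 2
  ((σ[b<8](π[b](S)) ⋈[b=e] γ[h; MIN(f)→e](R)) ∪ π[b,h,e](ρ[e/f](ρ[b/d](σ[f>=7](R))))) → 4

== RESULT ==
b | h | e
3 | 5 | 8
4 | 7 | 4
7 | 5 | 7
8 | 5 | 7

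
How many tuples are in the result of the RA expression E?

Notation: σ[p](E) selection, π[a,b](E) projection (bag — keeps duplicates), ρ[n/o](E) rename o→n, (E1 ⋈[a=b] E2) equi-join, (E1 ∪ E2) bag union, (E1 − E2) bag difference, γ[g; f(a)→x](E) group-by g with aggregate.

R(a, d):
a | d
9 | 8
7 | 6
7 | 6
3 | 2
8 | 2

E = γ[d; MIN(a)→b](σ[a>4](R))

Stepwise |·|:
  R → 5
  σ[a>4](R) → 4
  γ[d; MIN(a)→b](σ[a>4](R)) → 3

|E| = 3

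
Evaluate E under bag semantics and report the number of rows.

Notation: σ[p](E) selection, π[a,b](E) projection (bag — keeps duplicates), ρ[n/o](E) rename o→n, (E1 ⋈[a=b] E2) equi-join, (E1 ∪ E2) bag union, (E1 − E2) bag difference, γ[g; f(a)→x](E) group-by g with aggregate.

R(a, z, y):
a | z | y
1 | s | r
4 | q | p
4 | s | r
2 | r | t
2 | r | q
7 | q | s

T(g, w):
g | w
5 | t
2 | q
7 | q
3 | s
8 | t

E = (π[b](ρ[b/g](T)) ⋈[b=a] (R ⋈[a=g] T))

Subexpression sizes:
  T → 5
  ρ[b/g](T) → 5
  π[b](ρ[b/g](T)) → 5
  R → 6
  T → 5
  (R ⋈[a=g] T) → 3
  (π[b](ρ[b/g](T)) ⋈[b=a] (R ⋈[a=g] T)) → 3

|E| = 3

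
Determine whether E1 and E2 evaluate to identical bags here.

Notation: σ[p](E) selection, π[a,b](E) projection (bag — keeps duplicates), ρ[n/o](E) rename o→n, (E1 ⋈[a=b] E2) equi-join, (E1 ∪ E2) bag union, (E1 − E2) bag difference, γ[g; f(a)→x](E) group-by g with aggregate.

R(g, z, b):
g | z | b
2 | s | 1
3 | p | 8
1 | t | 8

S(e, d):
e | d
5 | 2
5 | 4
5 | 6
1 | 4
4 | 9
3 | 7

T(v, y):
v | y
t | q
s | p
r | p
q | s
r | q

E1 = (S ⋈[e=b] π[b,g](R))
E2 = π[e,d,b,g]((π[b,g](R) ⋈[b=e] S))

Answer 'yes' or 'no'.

E1 stepwise |·|:
  S → 6
  R → 3
  π[b,g](R) → 3
  (S ⋈[e=b] π[b,g](R)) → 1
E2 stepwise |·|:
  R → 3
  π[b,g](R) → 3
  S → 6
  (π[b,g](R) ⋈[b=e] S) → 1
  π[e,d,b,g]((π[b,g](R) ⋈[b=e] S)) → 1

E1 and E2 produce the same multiset:
e | d | b | g
1 | 4 | 1 | 2

yes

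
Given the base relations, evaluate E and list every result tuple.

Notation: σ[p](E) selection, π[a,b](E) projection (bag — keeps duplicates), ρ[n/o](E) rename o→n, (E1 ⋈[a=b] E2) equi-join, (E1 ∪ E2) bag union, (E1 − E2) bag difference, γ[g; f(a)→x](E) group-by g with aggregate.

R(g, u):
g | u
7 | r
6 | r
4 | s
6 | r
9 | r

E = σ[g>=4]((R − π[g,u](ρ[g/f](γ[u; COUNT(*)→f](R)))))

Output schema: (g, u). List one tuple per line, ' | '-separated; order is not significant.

Per-node cardinality:
  R → 5
  R → 5
  γ[u; COUNT(*)→f](R) → 2
  ρ[g/f](γ[u; COUNT(*)→f](R)) → 2
  π[g,u](ρ[g/f](γ[u; COUNT(*)→f](R))) → 2
  (R − π[g,u](ρ[g/f](γ[u; COUNT(*)→f](R)))) → 5
  σ[g>=4]((R − π[g,u](ρ[g/f](γ[u; COUNT(*)→f](R))))) → 5

== RESULT ==
g | u
4 | s
6 | r
6 | r
7 | r
9 | r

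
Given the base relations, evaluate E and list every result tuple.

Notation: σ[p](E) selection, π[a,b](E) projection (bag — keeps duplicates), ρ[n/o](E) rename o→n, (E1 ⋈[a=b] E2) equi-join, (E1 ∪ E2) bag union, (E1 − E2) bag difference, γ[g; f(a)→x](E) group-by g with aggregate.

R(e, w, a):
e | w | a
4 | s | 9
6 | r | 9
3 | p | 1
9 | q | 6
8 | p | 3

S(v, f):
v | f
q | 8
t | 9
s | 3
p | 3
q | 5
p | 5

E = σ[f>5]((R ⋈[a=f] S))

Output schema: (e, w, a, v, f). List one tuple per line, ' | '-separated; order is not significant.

Per-node cardinality:
  R → 5
  S → 6
  (R ⋈[a=f] S) → 4
  σ[f>5]((R ⋈[a=f] S)) → 2

== RESULT ==
e | w | a | v | f
4 | s | 9 | t | 9
6 | r | 9 | t | 9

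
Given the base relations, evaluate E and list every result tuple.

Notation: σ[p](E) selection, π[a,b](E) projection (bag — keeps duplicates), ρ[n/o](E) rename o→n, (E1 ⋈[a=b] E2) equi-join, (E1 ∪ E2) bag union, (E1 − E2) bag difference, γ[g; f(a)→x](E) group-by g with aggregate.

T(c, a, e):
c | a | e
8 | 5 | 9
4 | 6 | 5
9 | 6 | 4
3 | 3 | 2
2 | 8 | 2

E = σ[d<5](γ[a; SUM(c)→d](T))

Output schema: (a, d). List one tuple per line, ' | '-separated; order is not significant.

Subexpression sizes:
  T → 5
  γ[a; SUM(c)→d](T) → 4
  σ[d<5](γ[a; SUM(c)→d](T)) → 2

== RESULT ==
a | d
3 | 3
8 | 2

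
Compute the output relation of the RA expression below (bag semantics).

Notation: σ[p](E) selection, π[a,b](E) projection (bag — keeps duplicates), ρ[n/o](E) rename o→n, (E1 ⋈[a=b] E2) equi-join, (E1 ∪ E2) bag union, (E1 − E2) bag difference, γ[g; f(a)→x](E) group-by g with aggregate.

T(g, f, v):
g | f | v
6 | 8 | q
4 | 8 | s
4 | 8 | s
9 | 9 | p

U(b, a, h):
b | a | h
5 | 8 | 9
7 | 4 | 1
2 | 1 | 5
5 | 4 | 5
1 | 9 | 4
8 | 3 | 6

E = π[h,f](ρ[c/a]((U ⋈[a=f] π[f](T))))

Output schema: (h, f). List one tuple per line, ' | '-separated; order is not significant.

Stepwise |·|:
  U → 6
  T → 4
  π[f](T) → 4
  (U ⋈[a=f] π[f](T)) → 4
  ρ[c/a]((U ⋈[a=f] π[f](T))) → 4
  π[h,f](ρ[c/a]((U ⋈[a=f] π[f](T)))) → 4

== RESULT ==
h | f
4 | 9
9 | 8
9 | 8
9 | 8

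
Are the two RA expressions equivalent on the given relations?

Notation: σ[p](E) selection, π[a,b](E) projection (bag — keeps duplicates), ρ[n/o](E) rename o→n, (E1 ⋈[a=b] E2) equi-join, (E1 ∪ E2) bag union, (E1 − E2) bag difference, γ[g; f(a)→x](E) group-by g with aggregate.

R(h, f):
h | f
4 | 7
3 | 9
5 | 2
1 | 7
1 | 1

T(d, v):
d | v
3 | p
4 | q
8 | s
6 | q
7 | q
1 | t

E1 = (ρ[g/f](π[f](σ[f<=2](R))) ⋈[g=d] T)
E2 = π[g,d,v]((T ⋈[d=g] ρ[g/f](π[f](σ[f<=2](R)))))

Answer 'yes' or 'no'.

E1 row counts bottom-up:
  R → 5
  σ[f<=2](R) → 2
  π[f](σ[f<=2](R)) → 2
  ρ[g/f](π[f](σ[f<=2](R))) → 2
  T → 6
  (ρ[g/f](π[f](σ[f<=2](R))) ⋈[g=d] T) → 1
E2 row counts bottom-up:
  T → 6
  R → 5
  σ[f<=2](R) → 2
  π[f](σ[f<=2](R)) → 2
  ρ[g/f](π[f](σ[f<=2](R))) → 2
  (T ⋈[d=g] ρ[g/f](π[f](σ[f<=2](R)))) → 1
  π[g,d,v]((T ⋈[d=g] ρ[g/f](π[f](σ[f<=2](R))))) → 1

E1 and E2 produce the same multiset:
g | d | v
1 | 1 | t

yes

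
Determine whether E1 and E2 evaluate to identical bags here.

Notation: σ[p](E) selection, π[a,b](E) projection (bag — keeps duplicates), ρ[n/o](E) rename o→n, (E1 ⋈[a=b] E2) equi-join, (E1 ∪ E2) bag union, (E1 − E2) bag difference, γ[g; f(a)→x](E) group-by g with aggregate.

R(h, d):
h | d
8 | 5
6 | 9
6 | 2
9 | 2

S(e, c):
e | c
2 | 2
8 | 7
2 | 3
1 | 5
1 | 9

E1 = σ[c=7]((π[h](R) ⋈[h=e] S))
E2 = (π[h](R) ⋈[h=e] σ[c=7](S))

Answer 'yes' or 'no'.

E1 stepwise |·|:
  R → 4
  π[h](R) → 4
  S → 5
  (π[h](R) ⋈[h=e] S) → 1
  σ[c=7]((π[h](R) ⋈[h=e] S)) → 1
E2 stepwise |·|:
  R → 4
  π[h](R) → 4
  S → 5
  σ[c=7](S) → 1
  (π[h](R) ⋈[h=e] σ[c=7](S)) → 1

E1 and E2 produce the same multiset:
h | e | c
8 | 8 | 7

yes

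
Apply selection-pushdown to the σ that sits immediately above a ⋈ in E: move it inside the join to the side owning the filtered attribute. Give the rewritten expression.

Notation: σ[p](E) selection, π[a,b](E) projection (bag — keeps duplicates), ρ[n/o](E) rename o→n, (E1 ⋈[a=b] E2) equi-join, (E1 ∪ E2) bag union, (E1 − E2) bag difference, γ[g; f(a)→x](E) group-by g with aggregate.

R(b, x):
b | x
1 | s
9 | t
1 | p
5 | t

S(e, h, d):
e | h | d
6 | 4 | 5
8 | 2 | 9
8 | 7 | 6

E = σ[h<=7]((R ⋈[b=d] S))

σ filters on h, owned by the right side.
E' = (R ⋈[b=d] σ[h<=7](S))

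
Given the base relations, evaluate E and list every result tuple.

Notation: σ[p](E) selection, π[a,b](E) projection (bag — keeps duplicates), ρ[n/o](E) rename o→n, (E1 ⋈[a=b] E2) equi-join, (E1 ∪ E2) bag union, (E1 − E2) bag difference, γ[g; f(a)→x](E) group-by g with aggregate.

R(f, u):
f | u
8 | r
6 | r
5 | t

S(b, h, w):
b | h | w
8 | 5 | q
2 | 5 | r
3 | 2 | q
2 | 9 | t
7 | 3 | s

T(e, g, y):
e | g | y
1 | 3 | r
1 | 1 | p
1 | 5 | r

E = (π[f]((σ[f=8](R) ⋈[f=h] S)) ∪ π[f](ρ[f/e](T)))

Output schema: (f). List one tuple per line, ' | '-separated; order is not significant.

Subexpression sizes:
  R → 3
  σ[f=8](R) → 1
  S → 5
  (σ[f=8](R) ⋈[f=h] S) → 0
  π[f]((σ[f=8](R) ⋈[f=h] S)) → 0
  T → 3
  ρ[f/e](T) → 3
  π[f](ρ[f/e](T)) → 3
  (π[f]((σ[f=8](R) ⋈[f=h] S)) ∪ π[f](ρ[f/e](T))) → 3

== RESULT ==
f
1
1
1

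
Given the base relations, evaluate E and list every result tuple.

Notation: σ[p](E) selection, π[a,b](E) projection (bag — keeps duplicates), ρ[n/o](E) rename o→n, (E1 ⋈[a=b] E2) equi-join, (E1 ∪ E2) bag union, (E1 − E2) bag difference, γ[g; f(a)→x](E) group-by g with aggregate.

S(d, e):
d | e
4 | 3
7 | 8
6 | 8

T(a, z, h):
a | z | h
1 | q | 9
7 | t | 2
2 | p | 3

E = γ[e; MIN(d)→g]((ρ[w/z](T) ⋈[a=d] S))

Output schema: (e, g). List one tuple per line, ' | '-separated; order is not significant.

Per-node cardinality:
  T → 3
  ρ[w/z](T) → 3
  S → 3
  (ρ[w/z](T) ⋈[a=d] S) → 1
  γ[e; MIN(d)→g]((ρ[w/z](T) ⋈[a=d] S)) → 1

== RESULT ==
e | g
8 | 7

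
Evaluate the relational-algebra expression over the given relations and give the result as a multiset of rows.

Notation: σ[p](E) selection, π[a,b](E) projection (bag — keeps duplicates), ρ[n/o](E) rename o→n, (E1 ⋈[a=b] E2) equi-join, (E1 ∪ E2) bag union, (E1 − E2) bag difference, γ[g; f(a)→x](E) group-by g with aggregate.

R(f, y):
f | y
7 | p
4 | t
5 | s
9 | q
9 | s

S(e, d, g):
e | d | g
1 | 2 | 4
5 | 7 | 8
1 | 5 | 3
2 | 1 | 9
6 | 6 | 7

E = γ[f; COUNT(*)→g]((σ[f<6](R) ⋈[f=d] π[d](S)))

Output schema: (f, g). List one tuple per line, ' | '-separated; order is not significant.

Subexpression sizes:
  R → 5
  σ[f<6](R) → 2
  S → 5
  π[d](S) → 5
  (σ[f<6](R) ⋈[f=d] π[d](S)) → 1
  γ[f; COUNT(*)→g]((σ[f<6](R) ⋈[f=d] π[d](S))) → 1

== RESULT ==
f | g
5 | 1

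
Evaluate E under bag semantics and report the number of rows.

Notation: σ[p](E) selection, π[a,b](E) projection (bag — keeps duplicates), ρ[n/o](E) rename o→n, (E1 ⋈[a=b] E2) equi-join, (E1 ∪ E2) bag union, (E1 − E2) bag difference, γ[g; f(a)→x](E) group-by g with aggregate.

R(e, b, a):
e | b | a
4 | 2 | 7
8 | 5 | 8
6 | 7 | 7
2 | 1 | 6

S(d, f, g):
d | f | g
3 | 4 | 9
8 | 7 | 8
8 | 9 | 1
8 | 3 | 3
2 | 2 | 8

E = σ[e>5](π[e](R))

Subexpression sizes:
  R → 4
  π[e](R) → 4
  σ[e>5](π[e](R)) → 2

|E| = 2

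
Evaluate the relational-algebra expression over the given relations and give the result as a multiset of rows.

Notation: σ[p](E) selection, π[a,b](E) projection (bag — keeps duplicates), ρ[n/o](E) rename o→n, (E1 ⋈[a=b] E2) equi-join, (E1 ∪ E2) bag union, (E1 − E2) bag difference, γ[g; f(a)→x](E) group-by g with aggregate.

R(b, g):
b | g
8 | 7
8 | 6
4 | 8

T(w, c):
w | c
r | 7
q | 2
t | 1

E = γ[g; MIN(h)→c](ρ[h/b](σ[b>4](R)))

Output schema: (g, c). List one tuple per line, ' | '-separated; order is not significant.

Row counts bottom-up:
  R → 3
  σ[b>4](R) → 2
  ρ[h/b](σ[b>4](R)) → 2
  γ[g; MIN(h)→c](ρ[h/b](σ[b>4](R))) → 2

== RESULT ==
g | c
6 | 8
7 | 8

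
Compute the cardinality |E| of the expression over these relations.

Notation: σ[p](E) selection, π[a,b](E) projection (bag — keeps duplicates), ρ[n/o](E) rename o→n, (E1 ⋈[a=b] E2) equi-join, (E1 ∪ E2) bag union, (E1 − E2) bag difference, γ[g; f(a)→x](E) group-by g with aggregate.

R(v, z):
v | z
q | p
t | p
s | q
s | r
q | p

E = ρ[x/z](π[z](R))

Stepwise |·|:
  R → 5
  π[z](R) → 5
  ρ[x/z](π[z](R)) → 5

|E| = 5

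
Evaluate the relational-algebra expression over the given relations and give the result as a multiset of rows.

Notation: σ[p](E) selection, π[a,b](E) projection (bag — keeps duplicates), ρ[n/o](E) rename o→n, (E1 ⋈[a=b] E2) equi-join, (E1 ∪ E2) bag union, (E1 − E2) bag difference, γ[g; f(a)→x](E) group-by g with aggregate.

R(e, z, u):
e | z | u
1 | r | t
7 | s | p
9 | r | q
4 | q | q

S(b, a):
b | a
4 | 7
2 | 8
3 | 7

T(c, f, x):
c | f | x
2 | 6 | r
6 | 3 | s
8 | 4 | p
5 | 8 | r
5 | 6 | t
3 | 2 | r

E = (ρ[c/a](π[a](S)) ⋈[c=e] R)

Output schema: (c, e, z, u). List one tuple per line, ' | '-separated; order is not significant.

Stepwise |·|:
  S → 3
  π[a](S) → 3
  ρ[c/a](π[a](S)) → 3
  R → 4
  (ρ[c/a](π[a](S)) ⋈[c=e] R) → 2

== RESULT ==
c | e | z | u
7 | 7 | s | p
7 | 7 | s | p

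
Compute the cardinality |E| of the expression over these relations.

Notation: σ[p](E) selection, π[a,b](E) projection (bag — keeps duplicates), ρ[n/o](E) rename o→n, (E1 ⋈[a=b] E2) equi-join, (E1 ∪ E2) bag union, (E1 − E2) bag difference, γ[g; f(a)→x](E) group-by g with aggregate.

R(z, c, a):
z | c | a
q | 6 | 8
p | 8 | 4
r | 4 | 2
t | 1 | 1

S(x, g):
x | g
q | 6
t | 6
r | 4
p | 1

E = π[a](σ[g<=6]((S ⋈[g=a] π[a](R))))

Subexpression sizes:
  S → 4
  R → 4
  π[a](R) → 4
  (S ⋈[g=a] π[a](R)) → 2
  σ[g<=6]((S ⋈[g=a] π[a](R))) → 2
  π[a](σ[g<=6]((S ⋈[g=a] π[a](R)))) → 2

|E| = 2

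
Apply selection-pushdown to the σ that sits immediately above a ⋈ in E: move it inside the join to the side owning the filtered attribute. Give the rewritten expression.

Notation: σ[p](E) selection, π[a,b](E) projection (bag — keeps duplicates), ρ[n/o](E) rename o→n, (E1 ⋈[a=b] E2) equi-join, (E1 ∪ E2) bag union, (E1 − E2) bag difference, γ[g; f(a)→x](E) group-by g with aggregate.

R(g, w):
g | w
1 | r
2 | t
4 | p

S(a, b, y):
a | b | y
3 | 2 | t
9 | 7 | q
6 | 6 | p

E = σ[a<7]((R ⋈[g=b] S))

σ filters on a, owned by the right side.
E' = (R ⋈[g=b] σ[a<7](S))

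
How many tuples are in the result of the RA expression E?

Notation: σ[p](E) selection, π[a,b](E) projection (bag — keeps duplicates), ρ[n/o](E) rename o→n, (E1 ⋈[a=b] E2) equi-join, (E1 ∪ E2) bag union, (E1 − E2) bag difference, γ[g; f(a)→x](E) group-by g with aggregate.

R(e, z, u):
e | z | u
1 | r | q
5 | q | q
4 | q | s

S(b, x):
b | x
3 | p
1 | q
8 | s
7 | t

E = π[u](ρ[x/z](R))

Row counts bottom-up:
  R → 3
  ρ[x/z](R) → 3
  π[u](ρ[x/z](R)) → 3

|E| = 3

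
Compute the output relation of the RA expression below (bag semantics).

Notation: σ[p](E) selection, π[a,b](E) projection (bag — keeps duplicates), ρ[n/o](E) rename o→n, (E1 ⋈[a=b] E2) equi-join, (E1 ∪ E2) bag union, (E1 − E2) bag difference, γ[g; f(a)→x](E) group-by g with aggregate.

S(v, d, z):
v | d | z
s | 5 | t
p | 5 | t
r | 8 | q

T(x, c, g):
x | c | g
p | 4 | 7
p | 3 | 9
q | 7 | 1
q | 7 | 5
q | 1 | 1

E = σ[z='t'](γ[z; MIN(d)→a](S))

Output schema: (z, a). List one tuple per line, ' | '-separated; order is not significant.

Stepwise |·|:
  S → 3
  γ[z; MIN(d)→a](S) → 2
  σ[z='t'](γ[z; MIN(d)→a](S)) → 1

== RESULT ==
z | a
t | 5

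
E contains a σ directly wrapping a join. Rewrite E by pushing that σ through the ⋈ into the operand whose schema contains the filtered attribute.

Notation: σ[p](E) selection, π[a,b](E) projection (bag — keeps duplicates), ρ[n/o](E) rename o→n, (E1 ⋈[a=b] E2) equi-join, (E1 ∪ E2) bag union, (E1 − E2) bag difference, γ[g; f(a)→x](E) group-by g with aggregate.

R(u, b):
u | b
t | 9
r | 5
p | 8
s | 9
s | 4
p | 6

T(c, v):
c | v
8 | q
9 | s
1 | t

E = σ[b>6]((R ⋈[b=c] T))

σ filters on b, owned by the left side.
E' = (σ[b>6](R) ⋈[b=c] T)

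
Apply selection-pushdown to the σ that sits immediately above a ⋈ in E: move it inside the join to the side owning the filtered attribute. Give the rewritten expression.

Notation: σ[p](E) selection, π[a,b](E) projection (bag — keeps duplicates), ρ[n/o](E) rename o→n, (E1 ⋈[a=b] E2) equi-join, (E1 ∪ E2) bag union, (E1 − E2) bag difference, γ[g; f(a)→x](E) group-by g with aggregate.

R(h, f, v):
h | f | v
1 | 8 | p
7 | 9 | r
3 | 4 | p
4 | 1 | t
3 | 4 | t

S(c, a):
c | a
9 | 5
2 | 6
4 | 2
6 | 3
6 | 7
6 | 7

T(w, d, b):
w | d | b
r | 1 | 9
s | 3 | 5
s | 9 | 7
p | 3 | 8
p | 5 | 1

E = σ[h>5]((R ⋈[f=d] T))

σ filters on h, owned by the left side.
E' = (σ[h>5](R) ⋈[f=d] T)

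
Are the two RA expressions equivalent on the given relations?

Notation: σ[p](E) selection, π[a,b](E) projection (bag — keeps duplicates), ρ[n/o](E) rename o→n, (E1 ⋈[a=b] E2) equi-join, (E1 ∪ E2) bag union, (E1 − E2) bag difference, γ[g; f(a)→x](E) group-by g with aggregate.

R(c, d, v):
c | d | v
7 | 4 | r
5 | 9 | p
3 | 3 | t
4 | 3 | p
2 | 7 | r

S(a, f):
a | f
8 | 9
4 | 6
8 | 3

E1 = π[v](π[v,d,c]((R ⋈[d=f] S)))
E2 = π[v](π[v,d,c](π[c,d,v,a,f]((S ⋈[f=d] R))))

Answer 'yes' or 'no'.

E1 per-node cardinality:
  R → 5
  S → 3
  (R ⋈[d=f] S) → 3
  π[v,d,c]((R ⋈[d=f] S)) → 3
  π[v](π[v,d,c]((R ⋈[d=f] S))) → 3
E2 per-node cardinality:
  S → 3
  R → 5
  (S ⋈[f=d] R) → 3
  π[c,d,v,a,f]((S ⋈[f=d] R)) → 3
  π[v,d,c](π[c,d,v,a,f]((S ⋈[f=d] R))) → 3
  π[v](π[v,d,c](π[c,d,v,a,f]((S ⋈[f=d] R)))) → 3

E1 and E2 produce the same multiset:
v
p
p
t

yes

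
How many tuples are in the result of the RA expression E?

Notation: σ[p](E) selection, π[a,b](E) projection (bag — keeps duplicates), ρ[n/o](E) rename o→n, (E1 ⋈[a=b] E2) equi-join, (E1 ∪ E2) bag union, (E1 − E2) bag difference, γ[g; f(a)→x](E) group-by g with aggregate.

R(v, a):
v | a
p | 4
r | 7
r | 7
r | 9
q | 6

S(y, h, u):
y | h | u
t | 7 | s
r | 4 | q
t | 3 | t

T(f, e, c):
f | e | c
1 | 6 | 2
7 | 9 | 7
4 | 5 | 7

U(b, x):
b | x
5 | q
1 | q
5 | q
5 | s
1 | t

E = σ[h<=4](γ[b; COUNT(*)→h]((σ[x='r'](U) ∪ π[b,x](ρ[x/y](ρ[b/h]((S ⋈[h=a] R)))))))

Stepwise |·|:
  U → 5
  σ[x='r'](U) → 0
  S → 3
  R → 5
  (S ⋈[h=a] R) → 3
  ρ[b/h]((S ⋈[h=a] R)) → 3
  ρ[x/y](ρ[b/h]((S ⋈[h=a] R))) → 3
  π[b,x](ρ[x/y](ρ[b/h]((S ⋈[h=a] R)))) → 3
  (σ[x='r'](U) ∪ π[b,x](ρ[x/y](ρ[b/h]((S ⋈[h=a] R))))) → 3
  γ[b; COUNT(*)→h]((σ[x='r'](U) ∪ π[b,x](ρ[x/y](ρ[b/h]((S ⋈[h=a] R)))))) → 2
  σ[h<=4](γ[b; COUNT(*)→h]((σ[x='r'](U) ∪ π[b,x](ρ[x/y](ρ[b/h]((S ⋈[h=a] R))))))) → 2

|E| = 2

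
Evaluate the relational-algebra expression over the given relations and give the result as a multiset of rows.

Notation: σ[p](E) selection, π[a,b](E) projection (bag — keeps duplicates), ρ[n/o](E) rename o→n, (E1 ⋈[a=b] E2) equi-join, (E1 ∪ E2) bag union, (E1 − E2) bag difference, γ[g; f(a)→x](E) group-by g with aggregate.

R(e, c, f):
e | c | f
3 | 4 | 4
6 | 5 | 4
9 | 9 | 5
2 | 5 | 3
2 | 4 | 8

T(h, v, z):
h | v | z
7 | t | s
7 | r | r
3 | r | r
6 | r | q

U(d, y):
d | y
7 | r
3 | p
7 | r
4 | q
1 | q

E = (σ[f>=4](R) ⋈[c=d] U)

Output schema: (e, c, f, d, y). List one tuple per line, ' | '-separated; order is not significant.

Stepwise |·|:
  R → 5
  σ[f>=4](R) → 4
  U → 5
  (σ[f>=4](R) ⋈[c=d] U) → 2

== RESULT ==
e | c | f | d | y
2 | 4 | 8 | 4 | q
3 | 4 | 4 | 4 | q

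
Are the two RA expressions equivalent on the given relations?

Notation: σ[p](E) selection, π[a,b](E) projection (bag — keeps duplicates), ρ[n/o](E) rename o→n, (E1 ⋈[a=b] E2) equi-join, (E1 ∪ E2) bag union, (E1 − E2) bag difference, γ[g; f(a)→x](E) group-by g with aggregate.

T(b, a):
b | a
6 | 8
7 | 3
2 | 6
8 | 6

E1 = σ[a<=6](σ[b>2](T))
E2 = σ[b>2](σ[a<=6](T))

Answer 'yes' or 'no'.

E1 per-node cardinality:
  T → 4
  σ[b>2](T) → 3
  σ[a<=6](σ[b>2](T)) → 2
E2 per-node cardinality:
  T → 4
  σ[a<=6](T) → 3
  σ[b>2](σ[a<=6](T)) → 2

E1 and E2 produce the same multiset:
b | a
7 | 3
8 | 6

yes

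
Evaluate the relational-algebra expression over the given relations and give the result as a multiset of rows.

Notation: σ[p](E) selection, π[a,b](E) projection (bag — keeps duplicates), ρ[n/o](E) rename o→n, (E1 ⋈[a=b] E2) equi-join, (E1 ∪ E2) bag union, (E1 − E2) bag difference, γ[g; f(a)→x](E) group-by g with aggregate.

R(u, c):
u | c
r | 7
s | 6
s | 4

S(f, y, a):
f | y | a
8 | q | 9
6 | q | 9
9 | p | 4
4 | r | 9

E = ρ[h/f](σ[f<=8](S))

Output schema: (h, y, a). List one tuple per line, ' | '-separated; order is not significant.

Stepwise |·|:
  S → 4
  σ[f<=8](S) → 3
  ρ[h/f](σ[f<=8](S)) → 3

== RESULT ==
h | y | a
4 | r | 9
6 | q | 9
8 | q | 9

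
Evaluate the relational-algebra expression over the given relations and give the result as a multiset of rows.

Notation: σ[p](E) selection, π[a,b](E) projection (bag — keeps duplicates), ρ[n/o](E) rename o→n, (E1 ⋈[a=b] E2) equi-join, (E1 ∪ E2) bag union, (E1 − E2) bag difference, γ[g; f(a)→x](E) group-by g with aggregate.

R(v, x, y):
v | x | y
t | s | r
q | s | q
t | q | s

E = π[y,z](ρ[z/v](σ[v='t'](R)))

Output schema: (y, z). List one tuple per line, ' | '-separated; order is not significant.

Row counts bottom-up:
  R → 3
  σ[v='t'](R) → 2
  ρ[z/v](σ[v='t'](R)) → 2
  π[y,z](ρ[z/v](σ[v='t'](R))) → 2

== RESULT ==
y | z
r | t
s | t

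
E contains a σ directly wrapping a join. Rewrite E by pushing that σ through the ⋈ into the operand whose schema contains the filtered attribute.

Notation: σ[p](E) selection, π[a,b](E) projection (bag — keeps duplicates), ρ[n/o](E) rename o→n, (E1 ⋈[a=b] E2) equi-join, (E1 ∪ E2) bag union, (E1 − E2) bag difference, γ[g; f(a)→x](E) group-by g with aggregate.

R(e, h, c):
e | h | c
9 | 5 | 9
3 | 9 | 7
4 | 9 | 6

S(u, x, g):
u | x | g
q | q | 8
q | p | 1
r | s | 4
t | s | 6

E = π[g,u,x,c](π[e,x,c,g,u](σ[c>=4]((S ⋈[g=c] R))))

σ filters on c, owned by the right side.
E' = π[g,u,x,c](π[e,x,c,g,u]((S ⋈[g=c] σ[c>=4](R))))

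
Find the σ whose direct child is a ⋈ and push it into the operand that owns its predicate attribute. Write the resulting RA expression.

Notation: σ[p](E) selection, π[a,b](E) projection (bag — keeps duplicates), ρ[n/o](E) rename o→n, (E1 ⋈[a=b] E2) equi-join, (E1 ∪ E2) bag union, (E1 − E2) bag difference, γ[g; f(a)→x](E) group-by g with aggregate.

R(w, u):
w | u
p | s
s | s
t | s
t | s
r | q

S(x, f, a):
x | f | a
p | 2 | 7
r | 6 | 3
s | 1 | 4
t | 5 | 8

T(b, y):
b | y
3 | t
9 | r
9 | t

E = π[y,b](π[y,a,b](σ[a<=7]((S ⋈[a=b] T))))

σ filters on a, owned by the left side.
E' = π[y,b](π[y,a,b]((σ[a<=7](S) ⋈[a=b] T)))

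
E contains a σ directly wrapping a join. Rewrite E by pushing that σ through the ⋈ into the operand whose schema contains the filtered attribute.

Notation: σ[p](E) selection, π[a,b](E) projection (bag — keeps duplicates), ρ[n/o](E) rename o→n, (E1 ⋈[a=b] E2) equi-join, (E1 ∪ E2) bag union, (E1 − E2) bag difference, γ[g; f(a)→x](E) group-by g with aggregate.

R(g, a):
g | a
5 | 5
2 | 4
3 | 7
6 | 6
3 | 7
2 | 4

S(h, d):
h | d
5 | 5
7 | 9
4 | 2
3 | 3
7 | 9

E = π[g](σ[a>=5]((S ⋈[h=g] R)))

σ filters on a, owned by the right side.
E' = π[g]((S ⋈[h=g] σ[a>=5](R)))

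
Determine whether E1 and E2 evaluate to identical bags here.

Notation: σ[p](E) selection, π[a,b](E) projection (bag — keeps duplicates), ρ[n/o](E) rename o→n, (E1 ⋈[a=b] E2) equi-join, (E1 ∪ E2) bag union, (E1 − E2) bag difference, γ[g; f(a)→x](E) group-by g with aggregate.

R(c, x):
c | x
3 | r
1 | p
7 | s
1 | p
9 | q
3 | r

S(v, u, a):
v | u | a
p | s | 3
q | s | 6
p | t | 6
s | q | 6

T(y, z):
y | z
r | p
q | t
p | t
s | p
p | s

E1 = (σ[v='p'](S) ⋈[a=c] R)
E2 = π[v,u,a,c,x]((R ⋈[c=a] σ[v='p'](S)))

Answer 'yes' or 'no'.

E1 stepwise |·|:
  S → 4
  σ[v='p'](S) → 2
  R → 6
  (σ[v='p'](S) ⋈[a=c] R) → 2
E2 stepwise |·|:
  R → 6
  S → 4
  σ[v='p'](S) → 2
  (R ⋈[c=a] σ[v='p'](S)) → 2
  π[v,u,a,c,x]((R ⋈[c=a] σ[v='p'](S))) → 2

E1 and E2 produce the same multiset:
v | u | a | c | x
p | s | 3 | 3 | r
p | s | 3 | 3 | r

yes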